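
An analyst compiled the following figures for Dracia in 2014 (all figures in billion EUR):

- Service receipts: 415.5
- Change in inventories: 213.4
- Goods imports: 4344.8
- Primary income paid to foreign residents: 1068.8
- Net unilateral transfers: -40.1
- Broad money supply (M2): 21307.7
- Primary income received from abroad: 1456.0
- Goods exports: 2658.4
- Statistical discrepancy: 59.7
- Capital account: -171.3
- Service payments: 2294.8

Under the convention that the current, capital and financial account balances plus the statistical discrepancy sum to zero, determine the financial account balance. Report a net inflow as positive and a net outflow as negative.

3330.2

Goods balance = 2658.4 - 4344.8 = -1686.4
Services balance = 415.5 - 2294.8 = -1879.3
Trade balance (goods + services) = -1686.4 + (-1879.3) = -3565.7
Net primary income = 1456.0 - 1068.8 = 387.2
Net secondary income = -40.1
Current account = -3565.7 + 387.2 + (-40.1) = -3218.6
Financial account = -(-3218.6 + (-171.3) + 59.7) = 3330.2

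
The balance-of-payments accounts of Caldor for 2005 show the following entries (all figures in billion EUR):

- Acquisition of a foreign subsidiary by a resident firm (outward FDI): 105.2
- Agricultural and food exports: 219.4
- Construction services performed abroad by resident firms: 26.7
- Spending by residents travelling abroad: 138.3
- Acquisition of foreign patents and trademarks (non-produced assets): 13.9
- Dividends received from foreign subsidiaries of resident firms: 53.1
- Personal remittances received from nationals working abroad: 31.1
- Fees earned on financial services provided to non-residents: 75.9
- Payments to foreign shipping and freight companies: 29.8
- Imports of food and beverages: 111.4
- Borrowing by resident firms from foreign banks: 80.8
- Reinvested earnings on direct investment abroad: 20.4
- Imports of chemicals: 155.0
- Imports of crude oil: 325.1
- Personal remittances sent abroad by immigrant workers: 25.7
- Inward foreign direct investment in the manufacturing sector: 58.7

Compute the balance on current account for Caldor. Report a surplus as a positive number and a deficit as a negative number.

-358.7

Goods: -111.4 - 325.1 + 219.4 - 155.0 = -372.1
Services: -138.3 + 75.9 - 29.8 + 26.7 = -65.5
Primary income: 53.1 + 20.4 = 73.5
Secondary income: 31.1 - 25.7 = 5.4
Current account = (-372.1) + (-65.5) + 73.5 + 5.4 = -358.7
(Excluded from the current account — financial account: acquisition of a foreign subsidiary by a resident firm (outward FDI) 105.2, borrowing by resident firms from foreign banks 80.8, inward foreign direct investment in the manufacturing sector 58.7; capital account: acquisition of foreign patents and trademarks (non-produced assets) 13.9.)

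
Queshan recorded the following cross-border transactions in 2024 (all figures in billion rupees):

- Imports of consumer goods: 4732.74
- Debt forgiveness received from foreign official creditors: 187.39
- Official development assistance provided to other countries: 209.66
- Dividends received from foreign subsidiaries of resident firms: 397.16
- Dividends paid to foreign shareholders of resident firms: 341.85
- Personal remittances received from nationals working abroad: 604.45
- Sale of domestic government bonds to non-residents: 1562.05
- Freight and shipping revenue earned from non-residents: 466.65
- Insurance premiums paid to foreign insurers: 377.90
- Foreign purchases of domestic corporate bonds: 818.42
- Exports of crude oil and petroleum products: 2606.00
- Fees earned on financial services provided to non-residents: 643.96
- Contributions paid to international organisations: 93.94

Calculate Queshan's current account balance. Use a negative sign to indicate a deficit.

Goods: -4732.74 + 2606.00 = -2126.74
Services: 643.96 + 466.65 - 377.90 = 732.71
Primary income: 397.16 - 341.85 = 55.31
Secondary income: -93.94 - 209.66 + 604.45 = 300.85
Current account = (-2126.74) + 732.71 + 55.31 + 300.85 = -1037.87
(Excluded from the current account — capital account: debt forgiveness received from foreign official creditors 187.39; financial account: sale of domestic government bonds to non-residents 1562.05, foreign purchases of domestic corporate bonds 818.42.)

-1037.87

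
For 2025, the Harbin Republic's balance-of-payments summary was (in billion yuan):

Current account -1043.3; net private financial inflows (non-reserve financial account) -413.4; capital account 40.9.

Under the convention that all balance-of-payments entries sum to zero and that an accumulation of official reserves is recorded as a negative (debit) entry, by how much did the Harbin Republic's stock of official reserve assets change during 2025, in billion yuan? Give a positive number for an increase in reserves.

Official reserve transactions balance = -((-1043.3) + 40.9 + (-413.4)) = 1415.8
An accumulation of reserves is recorded as a debit (negative entry), so the change in the stock of reserves is the negative of that balance.
Change in official reserves = -(1415.8) = -1415.8

-1415.8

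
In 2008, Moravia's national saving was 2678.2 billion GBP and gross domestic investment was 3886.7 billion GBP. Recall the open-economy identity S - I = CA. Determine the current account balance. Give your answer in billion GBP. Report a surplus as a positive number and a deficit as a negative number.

-1208.5

S - I = CA (net lending to the rest of the world).
CA = S - I = 2678.2 - 3886.7 = -1208.5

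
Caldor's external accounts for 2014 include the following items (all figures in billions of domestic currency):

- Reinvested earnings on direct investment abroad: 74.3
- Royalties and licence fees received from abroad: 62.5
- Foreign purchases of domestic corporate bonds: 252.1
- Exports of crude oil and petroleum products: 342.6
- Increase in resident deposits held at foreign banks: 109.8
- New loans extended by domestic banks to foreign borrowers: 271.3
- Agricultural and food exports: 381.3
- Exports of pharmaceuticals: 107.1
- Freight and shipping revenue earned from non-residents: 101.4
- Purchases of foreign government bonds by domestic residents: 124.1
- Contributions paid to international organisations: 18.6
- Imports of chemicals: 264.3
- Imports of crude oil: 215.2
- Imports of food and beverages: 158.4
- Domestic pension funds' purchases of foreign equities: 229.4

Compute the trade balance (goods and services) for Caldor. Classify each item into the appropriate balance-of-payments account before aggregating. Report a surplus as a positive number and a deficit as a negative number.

Goods: -264.3 - 215.2 - 158.4 + 342.6 + 107.1 + 381.3 = 193.1
Services: 62.5 + 101.4 = 163.9
Trade balance = 193.1 + 163.9 = 357.0
(Excluded from the trade balance — primary income: reinvested earnings on direct investment abroad 74.3; financial account: foreign purchases of domestic corporate bonds 252.1, increase in resident deposits held at foreign banks 109.8, new loans extended by domestic banks to foreign borrowers 271.3, purchases of foreign government bonds by domestic residents 124.1, domestic pension funds' purchases of foreign equities 229.4; secondary income: contributions paid to international organisations 18.6.)

357.0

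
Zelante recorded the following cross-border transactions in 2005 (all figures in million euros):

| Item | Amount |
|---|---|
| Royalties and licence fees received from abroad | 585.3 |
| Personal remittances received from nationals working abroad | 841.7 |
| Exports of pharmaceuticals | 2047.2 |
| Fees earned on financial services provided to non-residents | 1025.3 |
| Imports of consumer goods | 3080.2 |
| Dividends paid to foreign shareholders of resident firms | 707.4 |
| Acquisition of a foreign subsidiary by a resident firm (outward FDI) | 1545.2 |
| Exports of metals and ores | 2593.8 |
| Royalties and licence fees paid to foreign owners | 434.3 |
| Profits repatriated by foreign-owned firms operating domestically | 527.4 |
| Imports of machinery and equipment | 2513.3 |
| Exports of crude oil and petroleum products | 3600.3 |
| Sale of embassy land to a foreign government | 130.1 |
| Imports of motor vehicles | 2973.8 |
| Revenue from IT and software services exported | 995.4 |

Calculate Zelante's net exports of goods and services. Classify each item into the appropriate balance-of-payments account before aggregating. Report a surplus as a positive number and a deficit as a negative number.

Goods: -2513.3 + 2593.8 + 2047.2 - 2973.8 + 3600.3 - 3080.2 = -326.0
Services: 585.3 + 1025.3 + 995.4 - 434.3 = 2171.7
Trade balance = -326.0 + 2171.7 = 1845.7
(Excluded from the trade balance — secondary income: personal remittances received from nationals working abroad 841.7; primary income: dividends paid to foreign shareholders of resident firms 707.4, profits repatriated by foreign-owned firms operating domestically 527.4; financial account: acquisition of a foreign subsidiary by a resident firm (outward FDI) 1545.2; capital account: sale of embassy land to a foreign government 130.1.)

1845.7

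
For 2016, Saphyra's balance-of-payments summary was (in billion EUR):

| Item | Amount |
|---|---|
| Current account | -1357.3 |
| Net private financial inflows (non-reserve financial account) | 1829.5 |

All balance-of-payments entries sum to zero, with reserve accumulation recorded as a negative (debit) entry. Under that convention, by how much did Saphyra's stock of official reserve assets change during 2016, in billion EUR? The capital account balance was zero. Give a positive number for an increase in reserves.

Official reserve transactions balance = -((-1357.3) + 1829.5) = -472.2
An accumulation of reserves is recorded as a debit (negative entry), so the change in the stock of reserves is the negative of that balance.
Change in official reserves = -(-472.2) = 472.2

472.2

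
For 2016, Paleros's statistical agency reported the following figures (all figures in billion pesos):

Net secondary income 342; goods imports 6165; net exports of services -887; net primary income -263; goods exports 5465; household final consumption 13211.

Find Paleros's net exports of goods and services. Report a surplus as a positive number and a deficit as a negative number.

Goods balance = 5465 - 6165 = -700
Services balance = -887
Trade balance (goods + services) = -700 + (-887) = -1587

-1587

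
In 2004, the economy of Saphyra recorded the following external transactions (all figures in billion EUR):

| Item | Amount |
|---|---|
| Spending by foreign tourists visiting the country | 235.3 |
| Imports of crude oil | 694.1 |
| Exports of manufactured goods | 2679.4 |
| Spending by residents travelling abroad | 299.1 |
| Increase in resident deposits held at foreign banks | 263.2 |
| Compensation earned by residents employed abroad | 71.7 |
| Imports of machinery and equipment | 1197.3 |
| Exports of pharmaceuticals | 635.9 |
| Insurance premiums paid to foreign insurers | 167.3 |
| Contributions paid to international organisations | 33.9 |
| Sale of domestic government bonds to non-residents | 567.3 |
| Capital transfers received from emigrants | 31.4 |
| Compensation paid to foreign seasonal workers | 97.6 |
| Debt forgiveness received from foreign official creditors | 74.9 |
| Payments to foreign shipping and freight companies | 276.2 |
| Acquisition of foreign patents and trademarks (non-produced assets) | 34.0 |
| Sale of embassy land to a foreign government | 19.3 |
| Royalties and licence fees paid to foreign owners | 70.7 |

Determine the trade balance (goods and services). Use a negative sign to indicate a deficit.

Goods: -1197.3 - 694.1 + 635.9 + 2679.4 = 1423.9
Services: 235.3 - 299.1 - 70.7 - 276.2 - 167.3 = -578.0
Trade balance = 1423.9 + (-578.0) = 845.9
(Excluded from the trade balance — financial account: increase in resident deposits held at foreign banks 263.2, sale of domestic government bonds to non-residents 567.3; primary income: compensation earned by residents employed abroad 71.7, compensation paid to foreign seasonal workers 97.6; secondary income: contributions paid to international organisations 33.9; capital account: capital transfers received from emigrants 31.4, debt forgiveness received from foreign official creditors 74.9, acquisition of foreign patents and trademarks (non-produced assets) 34.0, sale of embassy land to a foreign government 19.3.)

845.9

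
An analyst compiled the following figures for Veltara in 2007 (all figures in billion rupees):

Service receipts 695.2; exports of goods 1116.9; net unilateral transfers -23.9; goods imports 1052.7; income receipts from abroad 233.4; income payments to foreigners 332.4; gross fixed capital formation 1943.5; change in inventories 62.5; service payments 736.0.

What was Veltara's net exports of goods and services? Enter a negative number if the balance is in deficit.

23.4

Goods balance = 1116.9 - 1052.7 = 64.2
Services balance = 695.2 - 736.0 = -40.8
Trade balance (goods + services) = 64.2 + (-40.8) = 23.4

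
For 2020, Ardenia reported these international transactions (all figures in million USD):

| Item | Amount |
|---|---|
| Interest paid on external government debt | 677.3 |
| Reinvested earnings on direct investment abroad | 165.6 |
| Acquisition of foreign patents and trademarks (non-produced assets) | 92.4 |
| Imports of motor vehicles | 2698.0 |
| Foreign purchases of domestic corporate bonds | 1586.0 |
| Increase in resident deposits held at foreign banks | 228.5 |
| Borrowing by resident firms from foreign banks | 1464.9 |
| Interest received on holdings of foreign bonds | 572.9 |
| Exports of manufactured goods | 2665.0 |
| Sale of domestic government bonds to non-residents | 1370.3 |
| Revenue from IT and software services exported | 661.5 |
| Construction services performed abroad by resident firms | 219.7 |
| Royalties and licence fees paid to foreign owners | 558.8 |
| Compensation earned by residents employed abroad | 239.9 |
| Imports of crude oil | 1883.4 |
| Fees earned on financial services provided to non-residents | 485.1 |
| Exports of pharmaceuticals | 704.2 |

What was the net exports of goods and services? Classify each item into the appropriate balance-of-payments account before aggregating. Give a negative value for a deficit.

Goods: 704.2 + 2665.0 - 2698.0 - 1883.4 = -1212.2
Services: 485.1 - 558.8 + 661.5 + 219.7 = 807.5
Trade balance = -1212.2 + 807.5 = -404.7
(Excluded from the trade balance — primary income: interest paid on external government debt 677.3, reinvested earnings on direct investment abroad 165.6, interest received on holdings of foreign bonds 572.9, compensation earned by residents employed abroad 239.9; capital account: acquisition of foreign patents and trademarks (non-produced assets) 92.4; financial account: foreign purchases of domestic corporate bonds 1586.0, increase in resident deposits held at foreign banks 228.5, borrowing by resident firms from foreign banks 1464.9, sale of domestic government bonds to non-residents 1370.3.)

-404.7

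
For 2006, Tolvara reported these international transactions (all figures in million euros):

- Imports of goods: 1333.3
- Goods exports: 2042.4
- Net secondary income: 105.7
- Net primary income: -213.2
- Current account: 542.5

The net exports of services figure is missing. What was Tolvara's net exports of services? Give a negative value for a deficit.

-59.1

Current account = goods balance + services balance + net primary income + net secondary income
Sum of the known components = 601.6
Net exports of services = CA - (known components) = 542.5 - 601.6 = -59.1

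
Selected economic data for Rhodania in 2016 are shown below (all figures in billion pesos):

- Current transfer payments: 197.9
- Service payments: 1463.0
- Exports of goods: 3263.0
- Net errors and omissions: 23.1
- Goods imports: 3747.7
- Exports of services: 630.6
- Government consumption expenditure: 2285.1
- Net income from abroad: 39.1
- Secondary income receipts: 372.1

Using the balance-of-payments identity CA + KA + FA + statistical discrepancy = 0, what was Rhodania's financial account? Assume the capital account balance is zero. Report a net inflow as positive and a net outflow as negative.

1080.7

Goods balance = 3263.0 - 3747.7 = -484.7
Services balance = 630.6 - 1463.0 = -832.4
Trade balance (goods + services) = -484.7 + (-832.4) = -1317.1
Net primary income = 39.1
Net secondary income = 372.1 - 197.9 = 174.2
Current account = -1317.1 + 39.1 + 174.2 = -1103.8
Financial account = -(-1103.8 + 23.1) = 1080.7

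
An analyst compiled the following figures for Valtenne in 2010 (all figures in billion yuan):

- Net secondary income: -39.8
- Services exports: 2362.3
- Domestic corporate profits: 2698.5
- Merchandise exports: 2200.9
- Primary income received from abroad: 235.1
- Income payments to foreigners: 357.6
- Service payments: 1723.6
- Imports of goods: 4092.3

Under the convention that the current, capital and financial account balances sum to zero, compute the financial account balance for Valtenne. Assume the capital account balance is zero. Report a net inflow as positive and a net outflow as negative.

Goods balance = 2200.9 - 4092.3 = -1891.4
Services balance = 2362.3 - 1723.6 = 638.7
Trade balance (goods + services) = -1891.4 + 638.7 = -1252.7
Net primary income = 235.1 - 357.6 = -122.5
Net secondary income = -39.8
Current account = -1252.7 + (-122.5) + (-39.8) = -1415.0
Financial account = -(-1415.0) = 1415.0

1415.0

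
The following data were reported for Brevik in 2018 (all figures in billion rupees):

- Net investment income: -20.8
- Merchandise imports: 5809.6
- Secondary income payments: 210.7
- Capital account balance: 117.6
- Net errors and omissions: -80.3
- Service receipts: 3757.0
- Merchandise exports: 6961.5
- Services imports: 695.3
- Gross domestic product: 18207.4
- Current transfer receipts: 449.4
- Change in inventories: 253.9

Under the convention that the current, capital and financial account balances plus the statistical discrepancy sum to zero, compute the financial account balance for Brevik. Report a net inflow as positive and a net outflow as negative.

-4468.8

Goods balance = 6961.5 - 5809.6 = 1151.9
Services balance = 3757.0 - 695.3 = 3061.7
Trade balance (goods + services) = 1151.9 + 3061.7 = 4213.6
Net primary income = -20.8
Net secondary income = 449.4 - 210.7 = 238.7
Current account = 4213.6 + (-20.8) + 238.7 = 4431.5
Financial account = -(4431.5 + 117.6 + (-80.3)) = -4468.8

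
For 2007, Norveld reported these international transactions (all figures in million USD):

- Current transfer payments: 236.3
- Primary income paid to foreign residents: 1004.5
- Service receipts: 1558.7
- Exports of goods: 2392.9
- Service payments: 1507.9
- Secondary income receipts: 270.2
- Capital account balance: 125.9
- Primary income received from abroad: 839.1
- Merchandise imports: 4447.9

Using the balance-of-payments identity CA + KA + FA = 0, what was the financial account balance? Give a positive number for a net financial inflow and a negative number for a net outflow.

2009.8

Goods balance = 2392.9 - 4447.9 = -2055.0
Services balance = 1558.7 - 1507.9 = 50.8
Trade balance (goods + services) = -2055.0 + 50.8 = -2004.2
Net primary income = 839.1 - 1004.5 = -165.4
Net secondary income = 270.2 - 236.3 = 33.9
Current account = -2004.2 + (-165.4) + 33.9 = -2135.7
Financial account = -(-2135.7 + 125.9) = 2009.8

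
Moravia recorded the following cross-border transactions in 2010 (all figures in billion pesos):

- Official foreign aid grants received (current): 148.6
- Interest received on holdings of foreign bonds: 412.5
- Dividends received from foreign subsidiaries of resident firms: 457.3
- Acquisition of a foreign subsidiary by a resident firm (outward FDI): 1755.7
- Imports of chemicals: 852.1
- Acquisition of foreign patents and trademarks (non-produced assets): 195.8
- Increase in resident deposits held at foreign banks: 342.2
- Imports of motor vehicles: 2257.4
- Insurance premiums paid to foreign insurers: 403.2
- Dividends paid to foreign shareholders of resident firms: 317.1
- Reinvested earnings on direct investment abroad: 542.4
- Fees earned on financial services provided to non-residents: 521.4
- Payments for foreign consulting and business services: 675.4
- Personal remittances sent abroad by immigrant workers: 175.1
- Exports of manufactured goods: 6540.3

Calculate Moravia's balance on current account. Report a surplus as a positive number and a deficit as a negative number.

Goods: 6540.3 - 852.1 - 2257.4 = 3430.8
Services: -675.4 + 521.4 - 403.2 = -557.2
Primary income: 412.5 + 457.3 - 317.1 + 542.4 = 1095.1
Secondary income: -175.1 + 148.6 = -26.5
Current account = 3430.8 + (-557.2) + 1095.1 + (-26.5) = 3942.2
(Excluded from the current account — financial account: acquisition of a foreign subsidiary by a resident firm (outward FDI) 1755.7, increase in resident deposits held at foreign banks 342.2; capital account: acquisition of foreign patents and trademarks (non-produced assets) 195.8.)

3942.2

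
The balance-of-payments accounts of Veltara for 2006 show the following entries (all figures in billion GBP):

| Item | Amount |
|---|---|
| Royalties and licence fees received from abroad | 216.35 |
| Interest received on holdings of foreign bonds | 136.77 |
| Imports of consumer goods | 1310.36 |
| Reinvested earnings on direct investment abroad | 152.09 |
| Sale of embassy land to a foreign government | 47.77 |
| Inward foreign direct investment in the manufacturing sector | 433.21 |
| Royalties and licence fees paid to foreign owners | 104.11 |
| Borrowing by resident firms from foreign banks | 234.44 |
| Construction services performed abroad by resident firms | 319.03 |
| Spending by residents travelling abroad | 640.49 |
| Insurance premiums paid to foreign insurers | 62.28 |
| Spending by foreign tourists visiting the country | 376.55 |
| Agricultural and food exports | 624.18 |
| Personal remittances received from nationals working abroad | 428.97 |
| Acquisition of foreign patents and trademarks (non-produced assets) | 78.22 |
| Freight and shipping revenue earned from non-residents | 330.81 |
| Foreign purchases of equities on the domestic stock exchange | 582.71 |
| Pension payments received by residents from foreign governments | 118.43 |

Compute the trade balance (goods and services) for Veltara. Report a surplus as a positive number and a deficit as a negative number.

-250.32

Goods: 624.18 - 1310.36 = -686.18
Services: -62.28 + 330.81 + 376.55 + 319.03 + 216.35 - 640.49 - 104.11 = 435.86
Trade balance = -686.18 + 435.86 = -250.32
(Excluded from the trade balance — primary income: interest received on holdings of foreign bonds 136.77, reinvested earnings on direct investment abroad 152.09; capital account: sale of embassy land to a foreign government 47.77, acquisition of foreign patents and trademarks (non-produced assets) 78.22; financial account: inward foreign direct investment in the manufacturing sector 433.21, borrowing by resident firms from foreign banks 234.44, foreign purchases of equities on the domestic stock exchange 582.71; secondary income: personal remittances received from nationals working abroad 428.97, pension payments received by residents from foreign governments 118.43.)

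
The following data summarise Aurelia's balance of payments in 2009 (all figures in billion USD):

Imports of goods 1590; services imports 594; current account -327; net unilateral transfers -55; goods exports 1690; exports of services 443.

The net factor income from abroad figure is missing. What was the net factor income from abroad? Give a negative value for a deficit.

Current account = goods balance + services balance + net primary income + net secondary income
Sum of the known components = -106
Net factor income from abroad = CA - (known components) = -327 - (-106) = -221

-221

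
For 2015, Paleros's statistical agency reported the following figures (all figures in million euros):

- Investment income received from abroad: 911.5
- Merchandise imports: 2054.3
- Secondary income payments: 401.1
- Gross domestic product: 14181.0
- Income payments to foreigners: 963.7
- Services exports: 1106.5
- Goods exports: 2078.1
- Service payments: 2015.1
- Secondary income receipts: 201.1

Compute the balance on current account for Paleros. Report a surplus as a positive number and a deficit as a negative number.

-1137.0

Goods balance = 2078.1 - 2054.3 = 23.8
Services balance = 1106.5 - 2015.1 = -908.6
Trade balance (goods + services) = 23.8 + (-908.6) = -884.8
Net primary income = 911.5 - 963.7 = -52.2
Net secondary income = 201.1 - 401.1 = -200.0
Current account = -884.8 + (-52.2) + (-200.0) = -1137.0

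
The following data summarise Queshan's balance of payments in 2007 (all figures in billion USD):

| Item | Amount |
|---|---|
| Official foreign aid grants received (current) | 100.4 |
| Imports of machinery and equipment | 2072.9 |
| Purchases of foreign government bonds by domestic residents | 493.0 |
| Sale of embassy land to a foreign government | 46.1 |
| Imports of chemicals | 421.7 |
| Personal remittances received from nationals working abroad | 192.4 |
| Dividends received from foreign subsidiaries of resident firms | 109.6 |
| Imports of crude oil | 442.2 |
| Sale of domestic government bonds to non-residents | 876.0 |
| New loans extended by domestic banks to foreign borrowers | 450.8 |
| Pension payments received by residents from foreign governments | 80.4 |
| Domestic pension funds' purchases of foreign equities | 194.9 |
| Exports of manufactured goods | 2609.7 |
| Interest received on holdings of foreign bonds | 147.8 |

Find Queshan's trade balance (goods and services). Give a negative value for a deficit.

Goods: -421.7 + 2609.7 - 2072.9 - 442.2 = -327.1
Trade balance = -327.1 + 0.0 = -327.1
(Excluded from the trade balance — secondary income: official foreign aid grants received (current) 100.4, personal remittances received from nationals working abroad 192.4, pension payments received by residents from foreign governments 80.4; financial account: purchases of foreign government bonds by domestic residents 493.0, sale of domestic government bonds to non-residents 876.0, new loans extended by domestic banks to foreign borrowers 450.8, domestic pension funds' purchases of foreign equities 194.9; capital account: sale of embassy land to a foreign government 46.1; primary income: dividends received from foreign subsidiaries of resident firms 109.6, interest received on holdings of foreign bonds 147.8.)

-327.1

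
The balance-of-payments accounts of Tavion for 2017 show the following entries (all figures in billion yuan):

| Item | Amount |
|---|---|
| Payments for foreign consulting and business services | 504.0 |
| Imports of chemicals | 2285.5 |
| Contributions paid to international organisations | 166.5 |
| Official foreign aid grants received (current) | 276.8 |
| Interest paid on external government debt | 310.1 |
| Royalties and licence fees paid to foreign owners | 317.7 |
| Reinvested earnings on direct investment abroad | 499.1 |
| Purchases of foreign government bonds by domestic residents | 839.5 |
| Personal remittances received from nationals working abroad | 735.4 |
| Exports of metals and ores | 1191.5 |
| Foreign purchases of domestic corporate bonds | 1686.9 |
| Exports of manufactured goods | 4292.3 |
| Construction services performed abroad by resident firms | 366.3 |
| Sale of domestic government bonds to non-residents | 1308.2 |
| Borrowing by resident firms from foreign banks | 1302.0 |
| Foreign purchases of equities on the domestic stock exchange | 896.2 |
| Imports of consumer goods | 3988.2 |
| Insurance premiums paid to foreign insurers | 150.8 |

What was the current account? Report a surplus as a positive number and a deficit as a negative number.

Goods: -2285.5 + 4292.3 + 1191.5 - 3988.2 = -789.9
Services: -504.0 - 150.8 + 366.3 - 317.7 = -606.2
Primary income: 499.1 - 310.1 = 189.0
Secondary income: -166.5 + 735.4 + 276.8 = 845.7
Current account = (-789.9) + (-606.2) + 189.0 + 845.7 = -361.4
(Excluded from the current account — financial account: purchases of foreign government bonds by domestic residents 839.5, foreign purchases of domestic corporate bonds 1686.9, sale of domestic government bonds to non-residents 1308.2, borrowing by resident firms from foreign banks 1302.0, foreign purchases of equities on the domestic stock exchange 896.2.)

-361.4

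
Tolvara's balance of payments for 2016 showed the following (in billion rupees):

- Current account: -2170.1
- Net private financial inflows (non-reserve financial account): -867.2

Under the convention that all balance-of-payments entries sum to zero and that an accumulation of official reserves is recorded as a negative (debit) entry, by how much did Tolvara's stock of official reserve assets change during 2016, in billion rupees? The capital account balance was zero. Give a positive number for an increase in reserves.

-3037.3

Official reserve transactions balance = -((-2170.1) + (-867.2)) = 3037.3
An accumulation of reserves is recorded as a debit (negative entry), so the change in the stock of reserves is the negative of that balance.
Change in official reserves = -(3037.3) = -3037.3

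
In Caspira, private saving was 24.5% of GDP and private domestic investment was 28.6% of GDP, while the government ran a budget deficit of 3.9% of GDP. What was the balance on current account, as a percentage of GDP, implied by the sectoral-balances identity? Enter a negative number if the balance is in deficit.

-8.0

By the sectoral-balances identity, CA = (S_private - I) + (T - G).
Private balance = 24.5 - 28.6 = -4.1
Government balance (T - G) = -3.9
CA = -4.1 + (-3.9) = -8.0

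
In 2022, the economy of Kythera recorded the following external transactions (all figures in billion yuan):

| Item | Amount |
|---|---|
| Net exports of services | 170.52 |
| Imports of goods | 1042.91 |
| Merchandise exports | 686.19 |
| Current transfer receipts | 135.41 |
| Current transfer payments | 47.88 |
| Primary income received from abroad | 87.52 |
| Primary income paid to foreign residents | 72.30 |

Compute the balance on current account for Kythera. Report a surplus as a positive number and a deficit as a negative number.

Goods balance = 686.19 - 1042.91 = -356.72
Services balance = 170.52
Trade balance (goods + services) = -356.72 + 170.52 = -186.20
Net primary income = 87.52 - 72.30 = 15.22
Net secondary income = 135.41 - 47.88 = 87.53
Current account = -186.20 + 15.22 + 87.53 = -83.45

-83.45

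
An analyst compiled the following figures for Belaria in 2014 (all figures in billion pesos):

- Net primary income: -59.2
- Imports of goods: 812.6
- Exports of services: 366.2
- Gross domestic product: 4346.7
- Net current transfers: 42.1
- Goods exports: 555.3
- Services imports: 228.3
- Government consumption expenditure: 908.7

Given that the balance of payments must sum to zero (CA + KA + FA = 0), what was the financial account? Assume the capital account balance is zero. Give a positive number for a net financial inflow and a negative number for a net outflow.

136.5

Goods balance = 555.3 - 812.6 = -257.3
Services balance = 366.2 - 228.3 = 137.9
Trade balance (goods + services) = -257.3 + 137.9 = -119.4
Net primary income = -59.2
Net secondary income = 42.1
Current account = -119.4 + (-59.2) + 42.1 = -136.5
Financial account = -(-136.5) = 136.5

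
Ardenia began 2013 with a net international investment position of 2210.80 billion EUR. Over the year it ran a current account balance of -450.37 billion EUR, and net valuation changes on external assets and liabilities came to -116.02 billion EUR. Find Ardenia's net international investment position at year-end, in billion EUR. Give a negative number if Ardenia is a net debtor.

Change in NIIP = current account + net valuation change = -450.37 + (-116.02) = -566.39
End-of-year NIIP = 2210.80 + (-566.39) = 1644.41

1644.41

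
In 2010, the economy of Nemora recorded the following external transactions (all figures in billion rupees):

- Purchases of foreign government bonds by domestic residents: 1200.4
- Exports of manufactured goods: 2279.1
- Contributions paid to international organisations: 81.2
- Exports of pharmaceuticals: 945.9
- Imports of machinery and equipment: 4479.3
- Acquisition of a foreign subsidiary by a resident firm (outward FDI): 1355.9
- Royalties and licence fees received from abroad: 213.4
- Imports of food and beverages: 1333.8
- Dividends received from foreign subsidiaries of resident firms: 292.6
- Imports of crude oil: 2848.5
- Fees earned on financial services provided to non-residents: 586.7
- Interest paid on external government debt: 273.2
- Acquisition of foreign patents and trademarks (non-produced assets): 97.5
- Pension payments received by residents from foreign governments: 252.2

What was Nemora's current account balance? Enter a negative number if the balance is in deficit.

Goods: -2848.5 + 945.9 - 1333.8 + 2279.1 - 4479.3 = -5436.6
Services: 213.4 + 586.7 = 800.1
Primary income: 292.6 - 273.2 = 19.4
Secondary income: -81.2 + 252.2 = 171.0
Current account = (-5436.6) + 800.1 + 19.4 + 171.0 = -4446.1
(Excluded from the current account — financial account: purchases of foreign government bonds by domestic residents 1200.4, acquisition of a foreign subsidiary by a resident firm (outward FDI) 1355.9; capital account: acquisition of foreign patents and trademarks (non-produced assets) 97.5.)

-4446.1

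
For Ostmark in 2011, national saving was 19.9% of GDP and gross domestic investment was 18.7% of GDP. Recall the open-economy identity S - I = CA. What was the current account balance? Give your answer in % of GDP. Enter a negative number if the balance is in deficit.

1.2

CA = S - I = 19.9 - 18.7 = 1.2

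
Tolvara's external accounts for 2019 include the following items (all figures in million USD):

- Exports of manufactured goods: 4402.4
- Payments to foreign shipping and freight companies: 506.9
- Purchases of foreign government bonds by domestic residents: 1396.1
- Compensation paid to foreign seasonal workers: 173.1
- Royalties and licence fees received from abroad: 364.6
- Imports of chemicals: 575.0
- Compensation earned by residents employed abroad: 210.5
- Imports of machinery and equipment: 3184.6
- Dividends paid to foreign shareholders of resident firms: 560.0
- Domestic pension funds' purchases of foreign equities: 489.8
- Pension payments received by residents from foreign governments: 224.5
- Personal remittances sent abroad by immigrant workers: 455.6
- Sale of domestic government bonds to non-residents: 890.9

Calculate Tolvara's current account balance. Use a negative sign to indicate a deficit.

-253.2

Goods: 4402.4 - 575.0 - 3184.6 = 642.8
Services: 364.6 - 506.9 = -142.3
Primary income: -173.1 + 210.5 - 560.0 = -522.6
Secondary income: -455.6 + 224.5 = -231.1
Current account = 642.8 + (-142.3) + (-522.6) + (-231.1) = -253.2
(Excluded from the current account — financial account: purchases of foreign government bonds by domestic residents 1396.1, domestic pension funds' purchases of foreign equities 489.8, sale of domestic government bonds to non-residents 890.9.)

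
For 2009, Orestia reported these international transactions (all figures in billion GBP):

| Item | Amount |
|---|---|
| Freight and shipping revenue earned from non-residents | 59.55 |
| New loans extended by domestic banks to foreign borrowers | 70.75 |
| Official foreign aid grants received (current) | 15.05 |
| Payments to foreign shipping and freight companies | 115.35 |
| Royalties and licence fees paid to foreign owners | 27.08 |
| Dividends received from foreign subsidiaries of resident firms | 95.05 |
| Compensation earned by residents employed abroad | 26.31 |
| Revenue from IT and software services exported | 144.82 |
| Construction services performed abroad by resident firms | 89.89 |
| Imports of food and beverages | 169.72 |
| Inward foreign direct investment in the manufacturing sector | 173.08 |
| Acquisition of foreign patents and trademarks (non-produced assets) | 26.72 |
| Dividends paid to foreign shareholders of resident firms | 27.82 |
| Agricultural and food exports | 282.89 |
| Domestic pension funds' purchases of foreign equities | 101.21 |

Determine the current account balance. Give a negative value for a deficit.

Goods: 282.89 - 169.72 = 113.17
Services: 144.82 + 59.55 - 115.35 - 27.08 + 89.89 = 151.83
Primary income: 95.05 - 27.82 + 26.31 = 93.54
Secondary income: 15.05
Current account = 113.17 + 151.83 + 93.54 + 15.05 = 373.59
(Excluded from the current account — financial account: new loans extended by domestic banks to foreign borrowers 70.75, inward foreign direct investment in the manufacturing sector 173.08, domestic pension funds' purchases of foreign equities 101.21; capital account: acquisition of foreign patents and trademarks (non-produced assets) 26.72.)

373.59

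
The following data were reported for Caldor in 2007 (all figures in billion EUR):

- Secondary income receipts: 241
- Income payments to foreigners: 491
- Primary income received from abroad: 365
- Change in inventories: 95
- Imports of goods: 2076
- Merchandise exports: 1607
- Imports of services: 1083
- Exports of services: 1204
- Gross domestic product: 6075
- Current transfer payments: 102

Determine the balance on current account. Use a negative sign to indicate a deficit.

-335

Goods balance = 1607 - 2076 = -469
Services balance = 1204 - 1083 = 121
Trade balance (goods + services) = -469 + 121 = -348
Net primary income = 365 - 491 = -126
Net secondary income = 241 - 102 = 139
Current account = -348 + (-126) + 139 = -335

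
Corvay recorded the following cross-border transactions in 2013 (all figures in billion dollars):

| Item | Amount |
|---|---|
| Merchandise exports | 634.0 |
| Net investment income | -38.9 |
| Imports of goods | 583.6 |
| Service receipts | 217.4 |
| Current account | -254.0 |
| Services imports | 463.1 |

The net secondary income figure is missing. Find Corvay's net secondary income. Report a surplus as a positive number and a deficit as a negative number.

Current account = goods balance + services balance + net primary income + net secondary income
Sum of the known components = -234.2
Net secondary income = CA - (known components) = -254.0 - (-234.2) = -19.8

-19.8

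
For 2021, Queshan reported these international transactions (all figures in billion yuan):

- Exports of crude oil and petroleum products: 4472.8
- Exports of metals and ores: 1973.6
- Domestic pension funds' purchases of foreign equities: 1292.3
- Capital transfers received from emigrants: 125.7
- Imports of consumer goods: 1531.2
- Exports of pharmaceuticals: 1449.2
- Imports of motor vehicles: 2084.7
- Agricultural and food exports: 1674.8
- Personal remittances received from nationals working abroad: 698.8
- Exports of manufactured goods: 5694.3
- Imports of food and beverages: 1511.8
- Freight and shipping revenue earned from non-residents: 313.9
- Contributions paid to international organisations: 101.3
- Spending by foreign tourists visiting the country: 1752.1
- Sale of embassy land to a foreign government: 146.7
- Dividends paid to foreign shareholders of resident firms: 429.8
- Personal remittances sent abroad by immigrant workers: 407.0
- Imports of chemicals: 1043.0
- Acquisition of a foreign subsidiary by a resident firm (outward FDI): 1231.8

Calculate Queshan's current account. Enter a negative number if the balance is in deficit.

Goods: 5694.3 + 1449.2 - 1531.2 + 4472.8 - 1511.8 - 2084.7 + 1674.8 - 1043.0 + 1973.6 = 9094.0
Services: 313.9 + 1752.1 = 2066.0
Primary income: -429.8
Secondary income: 698.8 - 407.0 - 101.3 = 190.5
Current account = 9094.0 + 2066.0 + (-429.8) + 190.5 = 10920.7
(Excluded from the current account — financial account: domestic pension funds' purchases of foreign equities 1292.3, acquisition of a foreign subsidiary by a resident firm (outward FDI) 1231.8; capital account: capital transfers received from emigrants 125.7, sale of embassy land to a foreign government 146.7.)

10920.7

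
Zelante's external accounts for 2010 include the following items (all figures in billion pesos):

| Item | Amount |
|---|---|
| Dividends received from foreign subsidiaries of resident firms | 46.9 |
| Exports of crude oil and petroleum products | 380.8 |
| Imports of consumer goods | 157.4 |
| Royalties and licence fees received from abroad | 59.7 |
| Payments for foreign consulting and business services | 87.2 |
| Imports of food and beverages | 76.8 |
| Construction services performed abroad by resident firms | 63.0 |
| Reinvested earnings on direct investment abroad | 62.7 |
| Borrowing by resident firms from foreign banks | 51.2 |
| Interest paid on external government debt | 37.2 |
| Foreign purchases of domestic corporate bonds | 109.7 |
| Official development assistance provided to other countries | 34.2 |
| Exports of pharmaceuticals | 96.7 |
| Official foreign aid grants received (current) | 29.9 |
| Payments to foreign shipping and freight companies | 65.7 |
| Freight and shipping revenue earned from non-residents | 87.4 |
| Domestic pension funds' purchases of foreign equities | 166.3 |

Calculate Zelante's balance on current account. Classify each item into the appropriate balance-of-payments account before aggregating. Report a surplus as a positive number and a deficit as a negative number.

368.6

Goods: -157.4 - 76.8 + 96.7 + 380.8 = 243.3
Services: 63.0 + 87.4 - 87.2 - 65.7 + 59.7 = 57.2
Primary income: 46.9 - 37.2 + 62.7 = 72.4
Secondary income: 29.9 - 34.2 = -4.3
Current account = 243.3 + 57.2 + 72.4 + (-4.3) = 368.6
(Excluded from the current account — financial account: borrowing by resident firms from foreign banks 51.2, foreign purchases of domestic corporate bonds 109.7, domestic pension funds' purchases of foreign equities 166.3.)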